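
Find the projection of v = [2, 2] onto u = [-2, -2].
[2, 2]

The projection of v onto u is proj_u(v) = ((v·u) / (u·u)) · u.
v·u = (2)*(-2) + (2)*(-2) = -8.
u·u = (-2)*(-2) + (-2)*(-2) = 8.
coefficient = -8 / 8 = -1.
proj_u(v) = -1 · [-2, -2] = [2, 2].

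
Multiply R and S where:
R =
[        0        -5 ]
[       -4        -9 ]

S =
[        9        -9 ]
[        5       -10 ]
RS =
[      -25        50 ]
[      -81       126 ]

Matrix multiplication: (RS)[i][j] = sum over k of R[i][k] * S[k][j].
  (RS)[0][0] = (0)*(9) + (-5)*(5) = -25
  (RS)[0][1] = (0)*(-9) + (-5)*(-10) = 50
  (RS)[1][0] = (-4)*(9) + (-9)*(5) = -81
  (RS)[1][1] = (-4)*(-9) + (-9)*(-10) = 126
RS =
[      -25        50 ]
[      -81       126 ]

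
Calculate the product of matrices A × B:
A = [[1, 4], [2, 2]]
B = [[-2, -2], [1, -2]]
[[2, -10], [-2, -8]]

Matrix multiplication:
C[0][0] = 1×-2 + 4×1 = 2
C[0][1] = 1×-2 + 4×-2 = -10
C[1][0] = 2×-2 + 2×1 = -2
C[1][1] = 2×-2 + 2×-2 = -8
Result: [[2, -10], [-2, -8]]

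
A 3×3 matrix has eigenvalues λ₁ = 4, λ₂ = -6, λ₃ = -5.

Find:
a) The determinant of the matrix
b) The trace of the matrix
det = 120, trace = -7

Two standard eigenvalue identities:
- det(A) equals the product of the eigenvalues (counted with multiplicity).
- trace(A) equals the sum of the eigenvalues.
det(A) = (4)*(-6)*(-5) = 120.
trace(A) = 4 - 6 - 5 = -7.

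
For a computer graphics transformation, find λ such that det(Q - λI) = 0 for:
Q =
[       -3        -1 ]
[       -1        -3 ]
λ = -4, -2

Solve det(Q - λI) = 0. For a 2×2 matrix the characteristic equation is λ² - (trace)λ + det = 0.
trace(Q) = a + d = -3 - 3 = -6.
det(Q) = a*d - b*c = (-3)*(-3) - (-1)*(-1) = 9 - 1 = 8.
Characteristic equation: λ² - (-6)λ + (8) = 0.
Discriminant = (-6)² - 4*(8) = 36 - 32 = 4.
λ = (-6 ± √4) / 2 = (-6 ± 2) / 2 = -4, -2.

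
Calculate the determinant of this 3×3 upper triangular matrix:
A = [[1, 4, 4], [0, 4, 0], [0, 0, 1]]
4

The determinant of a triangular matrix is the product of its diagonal entries (the off-diagonal entries above the diagonal do not affect it).
det(A) = (1) * (4) * (1) = 4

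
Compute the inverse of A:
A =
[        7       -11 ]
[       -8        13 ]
det(A) = 3
A⁻¹ =
[     13/3      11/3 ]
[      8/3       7/3 ]

For a 2×2 matrix A = [[a, b], [c, d]] with det(A) ≠ 0, A⁻¹ = (1/det(A)) * [[d, -b], [-c, a]].
det(A) = (7)*(13) - (-11)*(-8) = 91 - 88 = 3.
A⁻¹ = (1/3) * [[13, 11], [8, 7]].
Dividing each entry by 3 and reducing:
A⁻¹ =
[     13/3      11/3 ]
[      8/3       7/3 ]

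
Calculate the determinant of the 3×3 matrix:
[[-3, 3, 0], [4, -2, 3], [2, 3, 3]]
27

Expansion along first row:
det = -3·det([[-2,3],[3,3]]) - 3·det([[4,3],[2,3]]) + 0·det([[4,-2],[2,3]])
    = -3·(-2·3 - 3·3) - 3·(4·3 - 3·2) + 0·(4·3 - -2·2)
    = -3·-15 - 3·6 + 0·16
    = 45 + -18 + 0 = 27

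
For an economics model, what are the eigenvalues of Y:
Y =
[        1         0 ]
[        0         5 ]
λ = 1, 5

Solve det(Y - λI) = 0. For a 2×2 matrix the characteristic equation is λ² - (trace)λ + det = 0.
trace(Y) = a + d = 1 + 5 = 6.
det(Y) = a*d - b*c = (1)*(5) - (0)*(0) = 5 - 0 = 5.
Characteristic equation: λ² - (6)λ + (5) = 0.
Discriminant = (6)² - 4*(5) = 36 - 20 = 16.
λ = (6 ± √16) / 2 = (6 ± 4) / 2 = 1, 5.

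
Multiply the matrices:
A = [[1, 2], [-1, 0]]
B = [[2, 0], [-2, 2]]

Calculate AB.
[[-2, 4], [-2, 0]]

Each entry (i,j) of AB = sum over k of A[i][k]*B[k][j].
(AB)[0][0] = (1)*(2) + (2)*(-2) = -2
(AB)[0][1] = (1)*(0) + (2)*(2) = 4
(AB)[1][0] = (-1)*(2) + (0)*(-2) = -2
(AB)[1][1] = (-1)*(0) + (0)*(2) = 0
AB = [[-2, 4], [-2, 0]]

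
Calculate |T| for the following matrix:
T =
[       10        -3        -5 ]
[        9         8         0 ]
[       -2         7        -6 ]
det(T) = -1037

Expand along row 0 (cofactor expansion): det(T) = a*(e*i - f*h) - b*(d*i - f*g) + c*(d*h - e*g), where the 3×3 is [[a, b, c], [d, e, f], [g, h, i]].
Minor M_00 = (8)*(-6) - (0)*(7) = -48 - 0 = -48.
Minor M_01 = (9)*(-6) - (0)*(-2) = -54 - 0 = -54.
Minor M_02 = (9)*(7) - (8)*(-2) = 63 + 16 = 79.
det(T) = (10)*(-48) - (-3)*(-54) + (-5)*(79) = -480 - 162 - 395 = -1037.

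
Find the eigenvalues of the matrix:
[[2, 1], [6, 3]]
λ = 0 and λ = 5

Characteristic equation: det(A - λI) = 0
λ² - (trace)λ + (det) = 0
λ² - (5)λ + (0) = 0
λ² - 5λ + 0 = 0
Solving: λ = 0, 5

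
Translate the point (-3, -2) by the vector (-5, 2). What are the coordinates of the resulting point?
(-8, 0)

Translation by (-5, 2):
x' = -3 + -5 = -8
y' = -2 + 2 = 0
Homogeneous matrix: [[1, 0, -5], [0, 1, 2], [0, 0, 1]]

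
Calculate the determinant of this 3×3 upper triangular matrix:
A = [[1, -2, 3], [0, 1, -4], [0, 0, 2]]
2

The determinant of a triangular matrix is the product of its diagonal entries (the off-diagonal entries above the diagonal do not affect it).
det(A) = (1) * (1) * (2) = 2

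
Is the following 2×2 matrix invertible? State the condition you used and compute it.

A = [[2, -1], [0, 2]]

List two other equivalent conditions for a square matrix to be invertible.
Yes, invertible; det(A) = 4 ≠ 0. Equivalent conditions: rank(A) = 2; Ax = 0 has only the trivial solution; 0 is not an eigenvalue; the columns of A are linearly independent.

To check invertibility, compute det(A).
The given matrix is triangular, so det(A) equals the product of its diagonal entries = 4 ≠ 0.
Since det(A) ≠ 0, A is invertible.
Equivalent conditions for a square matrix A to be invertible:
- rank(A) = 2 (full rank).
- The homogeneous system Ax = 0 has only the trivial solution x = 0.
- 0 is not an eigenvalue of A.
- The columns (equivalently rows) of A are linearly independent.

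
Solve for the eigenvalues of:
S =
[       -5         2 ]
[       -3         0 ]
λ = -3, -2

Solve det(S - λI) = 0. For a 2×2 matrix the characteristic equation is λ² - (trace)λ + det = 0.
trace(S) = a + d = -5 + 0 = -5.
det(S) = a*d - b*c = (-5)*(0) - (2)*(-3) = 0 + 6 = 6.
Characteristic equation: λ² - (-5)λ + (6) = 0.
Discriminant = (-5)² - 4*(6) = 25 - 24 = 1.
λ = (-5 ± √1) / 2 = (-5 ± 1) / 2 = -3, -2.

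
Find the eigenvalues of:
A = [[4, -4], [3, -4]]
λ = -2, 2

Solve det(A - λI) = 0. For a 2×2 matrix this is λ² - (trace)λ + det = 0.
trace(A) = 4 - 4 = 0.
det(A) = (4)*(-4) - (-4)*(3) = -16 + 12 = -4.
Characteristic equation: λ² - (0)λ + (-4) = 0.
Discriminant: (0)² - 4*(-4) = 0 + 16 = 16.
Roots: λ = (0 ± √16) / 2 = -2, 2.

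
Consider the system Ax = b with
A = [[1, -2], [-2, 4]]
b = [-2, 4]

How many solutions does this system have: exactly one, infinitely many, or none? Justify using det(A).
Infinitely many solutions

det(A) = (1)*(4) - (-2)*(-2) = 0, so A is singular (column 2 is -2 times column 1).
b = [-2, 4] = -2 * column 1 of A, so b lies in the column space of A.
A singular matrix whose right-hand side is in its column space gives a 1-parameter family of solutions — infinitely many.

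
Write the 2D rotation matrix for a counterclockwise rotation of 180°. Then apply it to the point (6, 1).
R = [[-1, 0], [0, -1]]; R·(6, 1) = (-6, -1)

Rotation matrix formula: R(θ) = [[cos θ, -sin θ], [sin θ, cos θ]]
For θ = 180°:
cos(180°) = -1
sin(180°) = 0
R = [[-1, 0], [0, -1]]
Apply to (6, 1): [-1·6 + (0)·1, 0·6 + -1·1] = (-6, -1)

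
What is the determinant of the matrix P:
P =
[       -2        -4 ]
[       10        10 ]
det(P) = 20

For a 2×2 matrix [[a, b], [c, d]], det = a*d - b*c.
det(P) = (-2)*(10) - (-4)*(10) = -20 + 40 = 20.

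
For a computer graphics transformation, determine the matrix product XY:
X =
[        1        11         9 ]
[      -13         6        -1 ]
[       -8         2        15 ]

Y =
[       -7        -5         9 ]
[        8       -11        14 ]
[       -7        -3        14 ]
XY =
[       18      -153       289 ]
[      146         2       -47 ]
[      -33       -27       166 ]

Matrix multiplication: (XY)[i][j] = sum over k of X[i][k] * Y[k][j].
  (XY)[0][0] = (1)*(-7) + (11)*(8) + (9)*(-7) = 18
  (XY)[0][1] = (1)*(-5) + (11)*(-11) + (9)*(-3) = -153
  (XY)[0][2] = (1)*(9) + (11)*(14) + (9)*(14) = 289
  (XY)[1][0] = (-13)*(-7) + (6)*(8) + (-1)*(-7) = 146
  (XY)[1][1] = (-13)*(-5) + (6)*(-11) + (-1)*(-3) = 2
  (XY)[1][2] = (-13)*(9) + (6)*(14) + (-1)*(14) = -47
  (XY)[2][0] = (-8)*(-7) + (2)*(8) + (15)*(-7) = -33
  (XY)[2][1] = (-8)*(-5) + (2)*(-11) + (15)*(-3) = -27
  (XY)[2][2] = (-8)*(9) + (2)*(14) + (15)*(14) = 166
XY =
[       18      -153       289 ]
[      146         2       -47 ]
[      -33       -27       166 ]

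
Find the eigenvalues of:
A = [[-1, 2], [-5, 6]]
λ = 1, 4

Solve det(A - λI) = 0. For a 2×2 matrix this is λ² - (trace)λ + det = 0.
trace(A) = -1 + 6 = 5.
det(A) = (-1)*(6) - (2)*(-5) = -6 + 10 = 4.
Characteristic equation: λ² - (5)λ + (4) = 0.
Discriminant: (5)² - 4*(4) = 25 - 16 = 9.
Roots: λ = (5 ± √9) / 2 = 1, 4.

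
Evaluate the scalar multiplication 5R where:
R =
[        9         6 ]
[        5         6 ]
5R =
[       45        30 ]
[       25        30 ]

Scalar multiplication is elementwise: (5R)[i][j] = 5 * R[i][j].
  (5R)[0][0] = 5 * (9) = 45
  (5R)[0][1] = 5 * (6) = 30
  (5R)[1][0] = 5 * (5) = 25
  (5R)[1][1] = 5 * (6) = 30
5R =
[       45        30 ]
[       25        30 ]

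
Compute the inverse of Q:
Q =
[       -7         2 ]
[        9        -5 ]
det(Q) = 17
Q⁻¹ =
[    -5/17     -2/17 ]
[    -9/17     -7/17 ]

For a 2×2 matrix Q = [[a, b], [c, d]] with det(Q) ≠ 0, Q⁻¹ = (1/det(Q)) * [[d, -b], [-c, a]].
det(Q) = (-7)*(-5) - (2)*(9) = 35 - 18 = 17.
Q⁻¹ = (1/17) * [[-5, -2], [-9, -7]].
Dividing each entry by 17 and reducing:
Q⁻¹ =
[    -5/17     -2/17 ]
[    -9/17     -7/17 ]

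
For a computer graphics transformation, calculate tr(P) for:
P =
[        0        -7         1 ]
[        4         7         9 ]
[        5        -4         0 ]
tr(P) = 0 + 7 + 0 = 7

The trace of a square matrix is the sum of its diagonal entries.
Diagonal entries of P: P[0][0] = 0, P[1][1] = 7, P[2][2] = 0.
tr(P) = 0 + 7 + 0 = 7.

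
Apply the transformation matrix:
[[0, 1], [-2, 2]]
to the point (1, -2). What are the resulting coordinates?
(-2, -6)

Matrix multiplication:
[[0, 1], [-2, 2]] × [1, -2]ᵀ
= [0×1 + 1×-2, -2×1 + 2×-2]ᵀ
= [-2.0000, -6.0000]ᵀ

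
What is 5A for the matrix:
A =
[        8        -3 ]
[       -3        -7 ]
5A =
[       40       -15 ]
[      -15       -35 ]

Scalar multiplication is elementwise: (5A)[i][j] = 5 * A[i][j].
  (5A)[0][0] = 5 * (8) = 40
  (5A)[0][1] = 5 * (-3) = -15
  (5A)[1][0] = 5 * (-3) = -15
  (5A)[1][1] = 5 * (-7) = -35
5A =
[       40       -15 ]
[      -15       -35 ]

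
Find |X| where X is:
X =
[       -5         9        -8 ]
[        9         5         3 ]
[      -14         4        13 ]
det(X) = -2544

Expand along row 0 (cofactor expansion): det(X) = a*(e*i - f*h) - b*(d*i - f*g) + c*(d*h - e*g), where the 3×3 is [[a, b, c], [d, e, f], [g, h, i]].
Minor M_00 = (5)*(13) - (3)*(4) = 65 - 12 = 53.
Minor M_01 = (9)*(13) - (3)*(-14) = 117 + 42 = 159.
Minor M_02 = (9)*(4) - (5)*(-14) = 36 + 70 = 106.
det(X) = (-5)*(53) - (9)*(159) + (-8)*(106) = -265 - 1431 - 848 = -2544.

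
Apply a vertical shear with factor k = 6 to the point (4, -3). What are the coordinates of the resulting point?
(4, 21)

Shear matrix for vertical shear with factor k = 6:
[[1, 0], [6, 1]]
Result: (4, -3) → (4, 21)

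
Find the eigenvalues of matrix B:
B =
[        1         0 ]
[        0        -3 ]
λ = -3, 1

Solve det(B - λI) = 0. For a 2×2 matrix the characteristic equation is λ² - (trace)λ + det = 0.
trace(B) = a + d = 1 - 3 = -2.
det(B) = a*d - b*c = (1)*(-3) - (0)*(0) = -3 - 0 = -3.
Characteristic equation: λ² - (-2)λ + (-3) = 0.
Discriminant = (-2)² - 4*(-3) = 4 + 12 = 16.
λ = (-2 ± √16) / 2 = (-2 ± 4) / 2 = -3, 1.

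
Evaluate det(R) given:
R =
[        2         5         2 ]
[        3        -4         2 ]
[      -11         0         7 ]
det(R) = -359

Expand along row 0 (cofactor expansion): det(R) = a*(e*i - f*h) - b*(d*i - f*g) + c*(d*h - e*g), where the 3×3 is [[a, b, c], [d, e, f], [g, h, i]].
Minor M_00 = (-4)*(7) - (2)*(0) = -28 - 0 = -28.
Minor M_01 = (3)*(7) - (2)*(-11) = 21 + 22 = 43.
Minor M_02 = (3)*(0) - (-4)*(-11) = 0 - 44 = -44.
det(R) = (2)*(-28) - (5)*(43) + (2)*(-44) = -56 - 215 - 88 = -359.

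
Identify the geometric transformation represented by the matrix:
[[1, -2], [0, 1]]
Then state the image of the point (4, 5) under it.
horizontal shear with factor -2; image of (4, 5) is (-6, 5)

The matrix [[1, k], [0, 1]] sends (x, y) to (x + -2y, y), leaving the y-coordinate fixed: a horizontal shear.
The matrix [[1, -2], [0, 1]] represents: horizontal shear with factor -2.
Applying it to (4, 5): [1·4 + -2·5, 0·4 + 1·5] = (-6, 5).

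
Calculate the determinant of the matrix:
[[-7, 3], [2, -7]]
43

For a 2×2 matrix [[a, b], [c, d]], det = ad - bc
det = (-7)(-7) - (3)(2) = 49 - 6 = 43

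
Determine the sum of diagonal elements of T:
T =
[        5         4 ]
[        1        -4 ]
tr(T) = 5 - 4 = 1

The trace of a square matrix is the sum of its diagonal entries.
Diagonal entries of T: T[0][0] = 5, T[1][1] = -4.
tr(T) = 5 - 4 = 1.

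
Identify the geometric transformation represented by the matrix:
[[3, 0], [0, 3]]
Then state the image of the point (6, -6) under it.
uniform scaling by factor 3; image of (6, -6) is (18, -18)

This is a diagonal matrix with equal entries 3, so it scales both axes by the same factor 3.
The matrix [[3, 0], [0, 3]] represents: uniform scaling by factor 3.
Applying it to (6, -6): [3·6 + 0·-6, 0·6 + 3·-6] = (18, -18).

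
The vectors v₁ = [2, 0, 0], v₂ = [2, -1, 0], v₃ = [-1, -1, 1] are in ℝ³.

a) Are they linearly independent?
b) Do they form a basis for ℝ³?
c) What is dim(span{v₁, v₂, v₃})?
Yes independent, yes basis, dim = 3

Stack v₁, v₂, v₃ as rows of a 3×3 matrix.
[[2, 0, 0]; [2, -1, 0]; [-1, -1, 1]] is already lower triangular with nonzero diagonal entries (2, -1, 1), so its determinant is the product of the diagonal entries, det = (2)·(-1)·(1) = -2 ≠ 0, and the rows are linearly independent.
Three linearly independent vectors in ℝ³ form a basis for ℝ³, so dim(span{v₁,v₂,v₃}) = 3.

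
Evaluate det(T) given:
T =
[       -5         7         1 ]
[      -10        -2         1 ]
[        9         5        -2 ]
det(T) = -104

Expand along row 0 (cofactor expansion): det(T) = a*(e*i - f*h) - b*(d*i - f*g) + c*(d*h - e*g), where the 3×3 is [[a, b, c], [d, e, f], [g, h, i]].
Minor M_00 = (-2)*(-2) - (1)*(5) = 4 - 5 = -1.
Minor M_01 = (-10)*(-2) - (1)*(9) = 20 - 9 = 11.
Minor M_02 = (-10)*(5) - (-2)*(9) = -50 + 18 = -32.
det(T) = (-5)*(-1) - (7)*(11) + (1)*(-32) = 5 - 77 - 32 = -104.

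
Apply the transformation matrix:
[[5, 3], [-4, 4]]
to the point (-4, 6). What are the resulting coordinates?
(-2, 40)

Matrix multiplication:
[[5, 3], [-4, 4]] × [-4, 6]ᵀ
= [5×-4 + 3×6, -4×-4 + 4×6]ᵀ
= [-2.0000, 40.0000]ᵀ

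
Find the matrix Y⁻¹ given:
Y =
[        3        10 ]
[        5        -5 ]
det(Y) = -65
Y⁻¹ =
[     1/13      2/13 ]
[     1/13     -3/65 ]

For a 2×2 matrix Y = [[a, b], [c, d]] with det(Y) ≠ 0, Y⁻¹ = (1/det(Y)) * [[d, -b], [-c, a]].
det(Y) = (3)*(-5) - (10)*(5) = -15 - 50 = -65.
Y⁻¹ = (1/-65) * [[-5, -10], [-5, 3]].
Dividing each entry by -65 and reducing:
Y⁻¹ =
[     1/13      2/13 ]
[     1/13     -3/65 ]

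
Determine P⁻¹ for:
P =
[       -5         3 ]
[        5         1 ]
det(P) = -20
P⁻¹ =
[    -1/20      3/20 ]
[      1/4       1/4 ]

For a 2×2 matrix P = [[a, b], [c, d]] with det(P) ≠ 0, P⁻¹ = (1/det(P)) * [[d, -b], [-c, a]].
det(P) = (-5)*(1) - (3)*(5) = -5 - 15 = -20.
P⁻¹ = (1/-20) * [[1, -3], [-5, -5]].
Dividing each entry by -20 and reducing:
P⁻¹ =
[    -1/20      3/20 ]
[      1/4       1/4 ]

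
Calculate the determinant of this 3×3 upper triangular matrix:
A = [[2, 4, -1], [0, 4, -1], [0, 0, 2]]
16

The determinant of a triangular matrix is the product of its diagonal entries (the off-diagonal entries above the diagonal do not affect it).
det(A) = (2) * (4) * (2) = 16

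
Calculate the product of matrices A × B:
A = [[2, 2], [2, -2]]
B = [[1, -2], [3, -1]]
[[8, -6], [-4, -2]]

Matrix multiplication:
C[0][0] = 2×1 + 2×3 = 8
C[0][1] = 2×-2 + 2×-1 = -6
C[1][0] = 2×1 + -2×3 = -4
C[1][1] = 2×-2 + -2×-1 = -2
Result: [[8, -6], [-4, -2]]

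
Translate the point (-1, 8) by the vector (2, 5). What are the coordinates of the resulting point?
(1, 13)

Translation by (2, 5):
x' = -1 + 2 = 1
y' = 8 + 5 = 13
Homogeneous matrix: [[1, 0, 2], [0, 1, 5], [0, 0, 1]]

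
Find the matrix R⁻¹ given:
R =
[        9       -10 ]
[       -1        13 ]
det(R) = 107
R⁻¹ =
[   13/107    10/107 ]
[    1/107     9/107 ]

For a 2×2 matrix R = [[a, b], [c, d]] with det(R) ≠ 0, R⁻¹ = (1/det(R)) * [[d, -b], [-c, a]].
det(R) = (9)*(13) - (-10)*(-1) = 117 - 10 = 107.
R⁻¹ = (1/107) * [[13, 10], [1, 9]].
Dividing each entry by 107 and reducing:
R⁻¹ =
[   13/107    10/107 ]
[    1/107     9/107 ]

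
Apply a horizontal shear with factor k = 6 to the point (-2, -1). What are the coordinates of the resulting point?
(-8, -1)

Shear matrix for horizontal shear with factor k = 6:
[[1, 6], [0, 1]]
Result: (-2, -1) → (-8, -1)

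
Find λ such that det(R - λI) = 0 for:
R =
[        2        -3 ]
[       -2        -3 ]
λ = -4, 3

Solve det(R - λI) = 0. For a 2×2 matrix the characteristic equation is λ² - (trace)λ + det = 0.
trace(R) = a + d = 2 - 3 = -1.
det(R) = a*d - b*c = (2)*(-3) - (-3)*(-2) = -6 - 6 = -12.
Characteristic equation: λ² - (-1)λ + (-12) = 0.
Discriminant = (-1)² - 4*(-12) = 1 + 48 = 49.
λ = (-1 ± √49) / 2 = (-1 ± 7) / 2 = -4, 3.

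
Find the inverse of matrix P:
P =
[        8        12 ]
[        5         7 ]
det(P) = -4
P⁻¹ =
[     -7/4         3 ]
[      5/4        -2 ]

For a 2×2 matrix P = [[a, b], [c, d]] with det(P) ≠ 0, P⁻¹ = (1/det(P)) * [[d, -b], [-c, a]].
det(P) = (8)*(7) - (12)*(5) = 56 - 60 = -4.
P⁻¹ = (1/-4) * [[7, -12], [-5, 8]].
Dividing each entry by -4 and reducing:
P⁻¹ =
[     -7/4         3 ]
[      5/4        -2 ]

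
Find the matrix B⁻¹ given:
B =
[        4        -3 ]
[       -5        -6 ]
det(B) = -39
B⁻¹ =
[     2/13     -1/13 ]
[    -5/39     -4/39 ]

For a 2×2 matrix B = [[a, b], [c, d]] with det(B) ≠ 0, B⁻¹ = (1/det(B)) * [[d, -b], [-c, a]].
det(B) = (4)*(-6) - (-3)*(-5) = -24 - 15 = -39.
B⁻¹ = (1/-39) * [[-6, 3], [5, 4]].
Dividing each entry by -39 and reducing:
B⁻¹ =
[     2/13     -1/13 ]
[    -5/39     -4/39 ]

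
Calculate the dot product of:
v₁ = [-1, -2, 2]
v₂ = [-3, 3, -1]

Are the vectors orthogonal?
-5, No

The dot product is the sum of products of corresponding components.
v₁·v₂ = (-1)*(-3) + (-2)*(3) + (2)*(-1) = 3 - 6 - 2 = -5.
Two vectors are orthogonal iff their dot product is 0; here the dot product is -5, so the vectors are not orthogonal.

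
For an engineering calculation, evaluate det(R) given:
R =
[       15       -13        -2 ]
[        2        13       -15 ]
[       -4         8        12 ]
det(R) = 3536

Expand along row 0 (cofactor expansion): det(R) = a*(e*i - f*h) - b*(d*i - f*g) + c*(d*h - e*g), where the 3×3 is [[a, b, c], [d, e, f], [g, h, i]].
Minor M_00 = (13)*(12) - (-15)*(8) = 156 + 120 = 276.
Minor M_01 = (2)*(12) - (-15)*(-4) = 24 - 60 = -36.
Minor M_02 = (2)*(8) - (13)*(-4) = 16 + 52 = 68.
det(R) = (15)*(276) - (-13)*(-36) + (-2)*(68) = 4140 - 468 - 136 = 3536.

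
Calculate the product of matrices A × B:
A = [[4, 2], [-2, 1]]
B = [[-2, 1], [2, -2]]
[[-4, 0], [6, -4]]

Matrix multiplication:
C[0][0] = 4×-2 + 2×2 = -4
C[0][1] = 4×1 + 2×-2 = 0
C[1][0] = -2×-2 + 1×2 = 6
C[1][1] = -2×1 + 1×-2 = -4
Result: [[-4, 0], [6, -4]]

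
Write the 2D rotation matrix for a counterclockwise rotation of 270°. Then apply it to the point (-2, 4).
R = [[0, 1], [-1, 0]]; R·(-2, 4) = (4, 2)

Rotation matrix formula: R(θ) = [[cos θ, -sin θ], [sin θ, cos θ]]
For θ = 270°:
cos(270°) = 0
sin(270°) = -1
R = [[0, 1], [-1, 0]]
Apply to (-2, 4): [0·-2 + (1)·4, -1·-2 + 0·4] = (4, 2)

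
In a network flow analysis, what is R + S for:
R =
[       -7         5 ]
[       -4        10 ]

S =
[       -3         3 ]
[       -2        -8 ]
R + S =
[      -10         8 ]
[       -6         2 ]

Matrix addition is elementwise: (R+S)[i][j] = R[i][j] + S[i][j].
  (R+S)[0][0] = (-7) + (-3) = -10
  (R+S)[0][1] = (5) + (3) = 8
  (R+S)[1][0] = (-4) + (-2) = -6
  (R+S)[1][1] = (10) + (-8) = 2
R + S =
[      -10         8 ]
[       -6         2 ]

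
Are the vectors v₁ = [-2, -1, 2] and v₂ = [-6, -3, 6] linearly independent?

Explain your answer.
No, linearly dependent (v₂ = 3·v₁)

Check whether there is a scalar k with v₂ = k·v₁.
Comparing components, k = 3 satisfies 3·[-2, -1, 2] = [-6, -3, 6].
Since v₂ is a scalar multiple of v₁, the two vectors are linearly dependent.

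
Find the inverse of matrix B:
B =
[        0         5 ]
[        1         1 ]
det(B) = -5
B⁻¹ =
[     -1/5         1 ]
[      1/5         0 ]

For a 2×2 matrix B = [[a, b], [c, d]] with det(B) ≠ 0, B⁻¹ = (1/det(B)) * [[d, -b], [-c, a]].
det(B) = (0)*(1) - (5)*(1) = 0 - 5 = -5.
B⁻¹ = (1/-5) * [[1, -5], [-1, 0]].
Dividing each entry by -5 and reducing:
B⁻¹ =
[     -1/5         1 ]
[      1/5         0 ]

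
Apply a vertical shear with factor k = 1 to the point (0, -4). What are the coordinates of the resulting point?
(0, -4)

Shear matrix for vertical shear with factor k = 1:
[[1, 0], [1, 1]]
Result: (0, -4) → (0, -4)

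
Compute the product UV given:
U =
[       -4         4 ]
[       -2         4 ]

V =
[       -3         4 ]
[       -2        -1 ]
UV =
[        4       -20 ]
[       -2       -12 ]

Matrix multiplication: (UV)[i][j] = sum over k of U[i][k] * V[k][j].
  (UV)[0][0] = (-4)*(-3) + (4)*(-2) = 4
  (UV)[0][1] = (-4)*(4) + (4)*(-1) = -20
  (UV)[1][0] = (-2)*(-3) + (4)*(-2) = -2
  (UV)[1][1] = (-2)*(4) + (4)*(-1) = -12
UV =
[        4       -20 ]
[       -2       -12 ]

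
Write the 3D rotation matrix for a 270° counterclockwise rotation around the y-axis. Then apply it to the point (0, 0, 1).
R = [[0, 0, -1], [0, 1, 0], [1, 0, 0]]; R·(0, 0, 1) = (-1, 0, 0)

Rotation matrix for 270° around y-axis:
cos(270°) = 0, sin(270°) = -1
R = [[0, 0, -1], [0, 1, 0], [1, 0, 0]]
Apply to (0, 0, 1): R·[0, 0, 1]ᵀ = (-1, 0, 0)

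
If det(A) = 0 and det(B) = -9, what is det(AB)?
0

Use the multiplicative property of determinants: det(AB) = det(A)*det(B).
det(AB) = (0)*(-9) = 0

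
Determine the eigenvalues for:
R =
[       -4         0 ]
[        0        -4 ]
λ = -4, -4

Solve det(R - λI) = 0. For a 2×2 matrix the characteristic equation is λ² - (trace)λ + det = 0.
trace(R) = a + d = -4 - 4 = -8.
det(R) = a*d - b*c = (-4)*(-4) - (0)*(0) = 16 - 0 = 16.
Characteristic equation: λ² - (-8)λ + (16) = 0.
Discriminant = (-8)² - 4*(16) = 64 - 64 = 0.
λ = (-8 ± √0) / 2 = (-8 ± 0) / 2 = -4, -4.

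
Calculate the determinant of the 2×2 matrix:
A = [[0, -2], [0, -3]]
0

For A = [[a, b], [c, d]], det(A) = a*d - b*c.
det(A) = (0)*(-3) - (-2)*(0) = 0 - 0 = 0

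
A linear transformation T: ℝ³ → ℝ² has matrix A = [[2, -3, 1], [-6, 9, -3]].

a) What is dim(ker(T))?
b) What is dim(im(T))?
dim(ker) = 2, dim(im) = 1

Observe that row 2 = -3 × row 1 (so the rows are linearly dependent).
Thus rank(A) = 1 (only one linearly independent row).
dim(im(T)) = rank(A) = 1.
By the rank-nullity theorem applied to T: ℝ³ → ℝ², rank(A) + nullity(A) = 3 (the domain dimension), so dim(ker(T)) = 3 - 1 = 2.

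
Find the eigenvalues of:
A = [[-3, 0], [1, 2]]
λ = -3, 2

Solve det(A - λI) = 0. For a 2×2 matrix this is λ² - (trace)λ + det = 0.
trace(A) = -3 + 2 = -1.
det(A) = (-3)*(2) - (0)*(1) = -6 - 0 = -6.
Characteristic equation: λ² - (-1)λ + (-6) = 0.
Discriminant: (-1)² - 4*(-6) = 1 + 24 = 25.
Roots: λ = (-1 ± √25) / 2 = -3, 2.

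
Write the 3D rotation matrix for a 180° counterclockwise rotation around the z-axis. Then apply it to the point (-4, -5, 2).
R = [[-1, 0, 0], [0, -1, 0], [0, 0, 1]]; R·(-4, -5, 2) = (4, 5, 2)

Rotation matrix for 180° around z-axis:
cos(180°) = -1, sin(180°) = 0
R = [[-1, 0, 0], [0, -1, 0], [0, 0, 1]]
Apply to (-4, -5, 2): R·[-4, -5, 2]ᵀ = (4, 5, 2)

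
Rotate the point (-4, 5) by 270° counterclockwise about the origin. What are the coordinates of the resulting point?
(5, 4)

Rotation matrix R(θ) = [[cos θ, -sin θ], [sin θ, cos θ]]; for θ = 270°:
R = [[0, 1], [-1, 0]]
Result: R × [-4, 5]ᵀ = [0·-4 + (1)·5, -1·-4 + (0)·5]ᵀ = (5, 4)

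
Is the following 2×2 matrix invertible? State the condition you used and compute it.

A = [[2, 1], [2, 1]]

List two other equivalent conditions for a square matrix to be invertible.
No, not invertible; det(A) = 0 (two rows are equal, so the rows are linearly dependent). Equivalent conditions (failing for this A): rank(A) < 2; Ax = 0 has non-trivial solutions; 0 is an eigenvalue; the columns are linearly dependent.

To check invertibility, compute det(A).
In this matrix, row 0 and the last row are identical, so one row is a scalar multiple of another and the rows are linearly dependent.
A matrix with linearly dependent rows has det = 0 and is not invertible.
Equivalent failed conditions:
- rank(A) < 2.
- Ax = 0 has non-trivial solutions.
- 0 is an eigenvalue.
- The columns are linearly dependent.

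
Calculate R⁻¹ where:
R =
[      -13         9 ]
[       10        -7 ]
det(R) = 1
R⁻¹ =
[       -7        -9 ]
[      -10       -13 ]

For a 2×2 matrix R = [[a, b], [c, d]] with det(R) ≠ 0, R⁻¹ = (1/det(R)) * [[d, -b], [-c, a]].
det(R) = (-13)*(-7) - (9)*(10) = 91 - 90 = 1.
R⁻¹ = (1/1) * [[-7, -9], [-10, -13]].
Dividing each entry by 1 and reducing:
R⁻¹ =
[       -7        -9 ]
[      -10       -13 ]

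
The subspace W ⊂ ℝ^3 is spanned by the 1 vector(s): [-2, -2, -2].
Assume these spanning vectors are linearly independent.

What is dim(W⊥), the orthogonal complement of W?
dim(W⊥) = 2

For any subspace W of ℝ^n, dim(W) + dim(W⊥) = n (the whole-space dimension).
Here the given 1 vectors are linearly independent, so dim(W) = 1.
Thus dim(W⊥) = n - dim(W) = 3 - 1 = 2.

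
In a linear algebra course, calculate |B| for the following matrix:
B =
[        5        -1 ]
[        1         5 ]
det(B) = 26

For a 2×2 matrix [[a, b], [c, d]], det = a*d - b*c.
det(B) = (5)*(5) - (-1)*(1) = 25 + 1 = 26.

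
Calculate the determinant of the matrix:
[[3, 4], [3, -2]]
-18

For a 2×2 matrix [[a, b], [c, d]], det = ad - bc
det = (3)(-2) - (4)(3) = -6 - 12 = -18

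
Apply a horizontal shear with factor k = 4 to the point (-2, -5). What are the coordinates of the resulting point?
(-22, -5)

Shear matrix for horizontal shear with factor k = 4:
[[1, 4], [0, 1]]
Result: (-2, -5) → (-22, -5)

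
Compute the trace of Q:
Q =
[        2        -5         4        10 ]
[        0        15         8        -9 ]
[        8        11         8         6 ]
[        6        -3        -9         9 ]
tr(Q) = 2 + 15 + 8 + 9 = 34

The trace of a square matrix is the sum of its diagonal entries.
Diagonal entries of Q: Q[0][0] = 2, Q[1][1] = 15, Q[2][2] = 8, Q[3][3] = 9.
tr(Q) = 2 + 15 + 8 + 9 = 34.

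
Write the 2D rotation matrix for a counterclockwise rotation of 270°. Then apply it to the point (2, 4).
R = [[0, 1], [-1, 0]]; R·(2, 4) = (4, -2)

Rotation matrix formula: R(θ) = [[cos θ, -sin θ], [sin θ, cos θ]]
For θ = 270°:
cos(270°) = 0
sin(270°) = -1
R = [[0, 1], [-1, 0]]
Apply to (2, 4): [0·2 + (1)·4, -1·2 + 0·4] = (4, -2)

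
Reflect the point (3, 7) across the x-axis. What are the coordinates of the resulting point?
(3, -7)

Reflection across x-axis: (3, 7) → (3, -7)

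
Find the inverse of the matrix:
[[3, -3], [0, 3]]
[[1/3, 1/3], [0, 1/3]]

For [[a,b],[c,d]], inverse = (1/det)·[[d,-b],[-c,a]]
det = 3·3 - -3·0 = 9
Inverse = (1/9)·[[3, 3], [0, 3]]
        = [[1/3, 1/3], [0, 1/3]]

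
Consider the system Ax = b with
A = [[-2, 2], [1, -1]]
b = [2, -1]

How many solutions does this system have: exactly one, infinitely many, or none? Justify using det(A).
Infinitely many solutions

det(A) = (-2)*(-1) - (2)*(1) = 0, so A is singular (column 2 is -1 times column 1).
b = [2, -1] = -1 * column 1 of A, so b lies in the column space of A.
A singular matrix whose right-hand side is in its column space gives a 1-parameter family of solutions — infinitely many.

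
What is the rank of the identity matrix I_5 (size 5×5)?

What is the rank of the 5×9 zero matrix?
rank(I_5) = 5, rank(0) = 0

The identity I_5 has 5 columns that are the standard basis vectors e_1, …, e_5. These are linearly independent, so all 5 columns are pivots and rank(I_5) = 5.
The 5×9 zero matrix has every entry zero, so every row is the zero row and there are no pivots; rank(0) = 0.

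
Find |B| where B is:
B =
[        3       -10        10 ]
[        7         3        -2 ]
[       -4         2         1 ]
det(B) = 271

Expand along row 0 (cofactor expansion): det(B) = a*(e*i - f*h) - b*(d*i - f*g) + c*(d*h - e*g), where the 3×3 is [[a, b, c], [d, e, f], [g, h, i]].
Minor M_00 = (3)*(1) - (-2)*(2) = 3 + 4 = 7.
Minor M_01 = (7)*(1) - (-2)*(-4) = 7 - 8 = -1.
Minor M_02 = (7)*(2) - (3)*(-4) = 14 + 12 = 26.
det(B) = (3)*(7) - (-10)*(-1) + (10)*(26) = 21 - 10 + 260 = 271.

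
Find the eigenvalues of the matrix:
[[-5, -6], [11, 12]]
λ = 1 and λ = 6

Characteristic equation: det(A - λI) = 0
λ² - (trace)λ + (det) = 0
λ² - (7)λ + (6) = 0
λ² - 7λ + 6 = 0
Solving: λ = 1, 6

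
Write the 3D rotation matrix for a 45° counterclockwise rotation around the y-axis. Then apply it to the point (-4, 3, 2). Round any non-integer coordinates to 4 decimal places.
R = [[√2/2, 0, √2/2], [0, 1, 0], [-√2/2, 0, √2/2]]; R·(-4, 3, 2) = (-1.4142, 3.0000, 4.2426)

Rotation matrix for 45° around y-axis:
cos(45°) = √2/2, sin(45°) = √2/2
R = [[√2/2, 0, √2/2], [0, 1, 0], [-√2/2, 0, √2/2]]
Apply to (-4, 3, 2): R·[-4, 3, 2]ᵀ = (-1.4142, 3.0000, 4.2426)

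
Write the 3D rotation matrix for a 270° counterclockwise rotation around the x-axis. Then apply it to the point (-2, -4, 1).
R = [[1, 0, 0], [0, 0, 1], [0, -1, 0]]; R·(-2, -4, 1) = (-2, 1, 4)

Rotation matrix for 270° around x-axis:
cos(270°) = 0, sin(270°) = -1
R = [[1, 0, 0], [0, 0, 1], [0, -1, 0]]
Apply to (-2, -4, 1): R·[-2, -4, 1]ᵀ = (-2, 1, 4)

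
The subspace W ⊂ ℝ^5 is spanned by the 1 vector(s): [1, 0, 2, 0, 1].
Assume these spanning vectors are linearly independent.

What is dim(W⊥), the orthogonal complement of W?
dim(W⊥) = 4

For any subspace W of ℝ^n, dim(W) + dim(W⊥) = n (the whole-space dimension).
Here the given 1 vectors are linearly independent, so dim(W) = 1.
Thus dim(W⊥) = n - dim(W) = 5 - 1 = 4.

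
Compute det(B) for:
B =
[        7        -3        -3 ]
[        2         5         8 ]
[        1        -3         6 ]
det(B) = 423

Expand along row 0 (cofactor expansion): det(B) = a*(e*i - f*h) - b*(d*i - f*g) + c*(d*h - e*g), where the 3×3 is [[a, b, c], [d, e, f], [g, h, i]].
Minor M_00 = (5)*(6) - (8)*(-3) = 30 + 24 = 54.
Minor M_01 = (2)*(6) - (8)*(1) = 12 - 8 = 4.
Minor M_02 = (2)*(-3) - (5)*(1) = -6 - 5 = -11.
det(B) = (7)*(54) - (-3)*(4) + (-3)*(-11) = 378 + 12 + 33 = 423.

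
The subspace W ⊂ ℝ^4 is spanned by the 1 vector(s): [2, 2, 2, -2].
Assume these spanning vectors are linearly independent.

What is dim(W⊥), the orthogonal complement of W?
dim(W⊥) = 3

For any subspace W of ℝ^n, dim(W) + dim(W⊥) = n (the whole-space dimension).
Here the given 1 vectors are linearly independent, so dim(W) = 1.
Thus dim(W⊥) = n - dim(W) = 4 - 1 = 3.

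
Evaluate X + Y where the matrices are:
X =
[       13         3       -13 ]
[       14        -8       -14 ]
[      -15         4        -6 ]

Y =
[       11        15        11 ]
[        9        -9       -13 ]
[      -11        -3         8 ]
X + Y =
[       24        18        -2 ]
[       23       -17       -27 ]
[      -26         1         2 ]

Matrix addition is elementwise: (X+Y)[i][j] = X[i][j] + Y[i][j].
  (X+Y)[0][0] = (13) + (11) = 24
  (X+Y)[0][1] = (3) + (15) = 18
  (X+Y)[0][2] = (-13) + (11) = -2
  (X+Y)[1][0] = (14) + (9) = 23
  (X+Y)[1][1] = (-8) + (-9) = -17
  (X+Y)[1][2] = (-14) + (-13) = -27
  (X+Y)[2][0] = (-15) + (-11) = -26
  (X+Y)[2][1] = (4) + (-3) = 1
  (X+Y)[2][2] = (-6) + (8) = 2
X + Y =
[       24        18        -2 ]
[       23       -17       -27 ]
[      -26         1         2 ]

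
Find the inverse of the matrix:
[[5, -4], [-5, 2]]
[[-1/5, -2/5], [-1/2, -1/2]]

For [[a,b],[c,d]], inverse = (1/det)·[[d,-b],[-c,a]]
det = 5·2 - -4·-5 = -10
Inverse = (1/-10)·[[2, 4], [5, 5]]
        = [[-1/5, -2/5], [-1/2, -1/2]]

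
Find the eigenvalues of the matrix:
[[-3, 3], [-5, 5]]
λ = 0 and λ = 2

Characteristic equation: det(A - λI) = 0
λ² - (trace)λ + (det) = 0
λ² - (2)λ + (0) = 0
λ² - 2λ + 0 = 0
Solving: λ = 0, 2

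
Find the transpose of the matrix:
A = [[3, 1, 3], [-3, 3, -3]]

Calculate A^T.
[[3, -3], [1, 3], [3, -3]]

The transpose sends entry (i,j) to (j,i); rows become columns.
Row 0 of A: [3, 1, 3] -> column 0 of A^T.
Row 1 of A: [-3, 3, -3] -> column 1 of A^T.
A^T = [[3, -3], [1, 3], [3, -3]]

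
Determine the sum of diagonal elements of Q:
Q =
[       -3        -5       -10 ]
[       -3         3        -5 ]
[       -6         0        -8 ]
tr(Q) = -3 + 3 - 8 = -8

The trace of a square matrix is the sum of its diagonal entries.
Diagonal entries of Q: Q[0][0] = -3, Q[1][1] = 3, Q[2][2] = -8.
tr(Q) = -3 + 3 - 8 = -8.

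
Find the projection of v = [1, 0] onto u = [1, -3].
[1/10, -3/10]

The projection of v onto u is proj_u(v) = ((v·u) / (u·u)) · u.
v·u = (1)*(1) + (0)*(-3) = 1.
u·u = (1)*(1) + (-3)*(-3) = 10.
coefficient = 1 / 10 = 1/10.
proj_u(v) = 1/10 · [1, -3] = [1/10, -3/10].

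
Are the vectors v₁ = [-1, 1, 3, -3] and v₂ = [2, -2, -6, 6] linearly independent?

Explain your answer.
No, linearly dependent (v₂ = -2·v₁)

Check whether there is a scalar k with v₂ = k·v₁.
Comparing components, k = -2 satisfies -2·[-1, 1, 3, -3] = [2, -2, -6, 6].
Since v₂ is a scalar multiple of v₁, the two vectors are linearly dependent.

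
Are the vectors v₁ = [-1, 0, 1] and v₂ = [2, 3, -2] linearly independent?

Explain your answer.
Yes, linearly independent

Two vectors are linearly dependent iff one is a scalar multiple of the other.
No single scalar k satisfies v₂ = k·v₁ (the ratios of corresponding entries disagree), so v₁ and v₂ are linearly independent.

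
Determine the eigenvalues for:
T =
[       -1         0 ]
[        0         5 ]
λ = -1, 5

Solve det(T - λI) = 0. For a 2×2 matrix the characteristic equation is λ² - (trace)λ + det = 0.
trace(T) = a + d = -1 + 5 = 4.
det(T) = a*d - b*c = (-1)*(5) - (0)*(0) = -5 - 0 = -5.
Characteristic equation: λ² - (4)λ + (-5) = 0.
Discriminant = (4)² - 4*(-5) = 16 + 20 = 36.
λ = (4 ± √36) / 2 = (4 ± 6) / 2 = -1, 5.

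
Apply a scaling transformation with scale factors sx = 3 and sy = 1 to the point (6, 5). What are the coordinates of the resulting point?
(18, 5)

Scaling matrix:
[[3, 0], [0, 1]]
Result: (6 × 3, 5 × 1) = (18, 5)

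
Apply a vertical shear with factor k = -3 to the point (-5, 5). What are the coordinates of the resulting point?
(-5, 20)

Shear matrix for vertical shear with factor k = -3:
[[1, 0], [-3, 1]]
Result: (-5, 5) → (-5, 20)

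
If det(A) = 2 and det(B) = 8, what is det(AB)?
16

Use the multiplicative property of determinants: det(AB) = det(A)*det(B).
det(AB) = (2)*(8) = 16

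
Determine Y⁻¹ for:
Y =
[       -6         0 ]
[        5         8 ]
det(Y) = -48
Y⁻¹ =
[     -1/6         0 ]
[     5/48       1/8 ]

For a 2×2 matrix Y = [[a, b], [c, d]] with det(Y) ≠ 0, Y⁻¹ = (1/det(Y)) * [[d, -b], [-c, a]].
det(Y) = (-6)*(8) - (0)*(5) = -48 - 0 = -48.
Y⁻¹ = (1/-48) * [[8, 0], [-5, -6]].
Dividing each entry by -48 and reducing:
Y⁻¹ =
[     -1/6         0 ]
[     5/48       1/8 ]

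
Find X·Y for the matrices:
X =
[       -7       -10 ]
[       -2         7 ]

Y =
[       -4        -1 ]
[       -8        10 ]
XY =
[      108       -93 ]
[      -48        72 ]

Matrix multiplication: (XY)[i][j] = sum over k of X[i][k] * Y[k][j].
  (XY)[0][0] = (-7)*(-4) + (-10)*(-8) = 108
  (XY)[0][1] = (-7)*(-1) + (-10)*(10) = -93
  (XY)[1][0] = (-2)*(-4) + (7)*(-8) = -48
  (XY)[1][1] = (-2)*(-1) + (7)*(10) = 72
XY =
[      108       -93 ]
[      -48        72 ]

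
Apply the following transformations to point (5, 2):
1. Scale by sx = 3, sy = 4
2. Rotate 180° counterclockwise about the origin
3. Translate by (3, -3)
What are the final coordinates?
(-12, -11)

Step 1: Scale → (15, 8)
Step 2: Rotate 180° → (-15, -8)
Step 3: Translate → (-12, -11)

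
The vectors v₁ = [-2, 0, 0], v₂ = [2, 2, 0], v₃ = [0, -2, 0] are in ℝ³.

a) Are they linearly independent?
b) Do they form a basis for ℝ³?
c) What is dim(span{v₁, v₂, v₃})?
Not independent, not a basis, dim(span) = 2

Check whether v₃ can be written as a linear combination of v₁ and v₂.
v₃ = (-1)·v₁ + (-1)·v₂ = [0, -2, 0], so the three vectors are linearly dependent.
Thus they do not form a basis for ℝ³, and dim(span{v₁, v₂, v₃}) = 2 (spanned by v₁ and v₂).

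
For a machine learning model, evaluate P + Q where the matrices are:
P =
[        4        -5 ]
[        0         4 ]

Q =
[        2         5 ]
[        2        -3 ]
P + Q =
[        6         0 ]
[        2         1 ]

Matrix addition is elementwise: (P+Q)[i][j] = P[i][j] + Q[i][j].
  (P+Q)[0][0] = (4) + (2) = 6
  (P+Q)[0][1] = (-5) + (5) = 0
  (P+Q)[1][0] = (0) + (2) = 2
  (P+Q)[1][1] = (4) + (-3) = 1
P + Q =
[        6         0 ]
[        2         1 ]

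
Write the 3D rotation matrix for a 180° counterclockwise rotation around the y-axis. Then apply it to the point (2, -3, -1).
R = [[-1, 0, 0], [0, 1, 0], [0, 0, -1]]; R·(2, -3, -1) = (-2, -3, 1)

Rotation matrix for 180° around y-axis:
cos(180°) = -1, sin(180°) = 0
R = [[-1, 0, 0], [0, 1, 0], [0, 0, -1]]
Apply to (2, -3, -1): R·[2, -3, -1]ᵀ = (-2, -3, 1)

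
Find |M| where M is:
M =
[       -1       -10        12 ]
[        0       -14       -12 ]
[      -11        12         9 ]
det(M) = -3186

Expand along row 0 (cofactor expansion): det(M) = a*(e*i - f*h) - b*(d*i - f*g) + c*(d*h - e*g), where the 3×3 is [[a, b, c], [d, e, f], [g, h, i]].
Minor M_00 = (-14)*(9) - (-12)*(12) = -126 + 144 = 18.
Minor M_01 = (0)*(9) - (-12)*(-11) = 0 - 132 = -132.
Minor M_02 = (0)*(12) - (-14)*(-11) = 0 - 154 = -154.
det(M) = (-1)*(18) - (-10)*(-132) + (12)*(-154) = -18 - 1320 - 1848 = -3186.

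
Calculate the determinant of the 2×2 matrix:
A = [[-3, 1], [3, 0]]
-3

For A = [[a, b], [c, d]], det(A) = a*d - b*c.
det(A) = (-3)*(0) - (1)*(3) = 0 - 3 = -3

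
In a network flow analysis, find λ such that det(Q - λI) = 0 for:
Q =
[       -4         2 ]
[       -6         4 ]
λ = -2, 2

Solve det(Q - λI) = 0. For a 2×2 matrix the characteristic equation is λ² - (trace)λ + det = 0.
trace(Q) = a + d = -4 + 4 = 0.
det(Q) = a*d - b*c = (-4)*(4) - (2)*(-6) = -16 + 12 = -4.
Characteristic equation: λ² - (0)λ + (-4) = 0.
Discriminant = (0)² - 4*(-4) = 0 + 16 = 16.
λ = (0 ± √16) / 2 = (0 ± 4) / 2 = -2, 2.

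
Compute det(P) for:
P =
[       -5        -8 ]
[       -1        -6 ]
det(P) = 22

For a 2×2 matrix [[a, b], [c, d]], det = a*d - b*c.
det(P) = (-5)*(-6) - (-8)*(-1) = 30 - 8 = 22.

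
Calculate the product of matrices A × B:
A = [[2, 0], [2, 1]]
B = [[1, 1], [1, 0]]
[[2, 2], [3, 2]]

Matrix multiplication:
C[0][0] = 2×1 + 0×1 = 2
C[0][1] = 2×1 + 0×0 = 2
C[1][0] = 2×1 + 1×1 = 3
C[1][1] = 2×1 + 1×0 = 2
Result: [[2, 2], [3, 2]]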